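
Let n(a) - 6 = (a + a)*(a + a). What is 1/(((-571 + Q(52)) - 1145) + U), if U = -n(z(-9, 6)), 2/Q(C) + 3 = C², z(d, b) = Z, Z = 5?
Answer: -2701/4921220 ≈ -0.00054885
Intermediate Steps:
z(d, b) = 5
n(a) = 6 + 4*a² (n(a) = 6 + (a + a)*(a + a) = 6 + (2*a)*(2*a) = 6 + 4*a²)
Q(C) = 2/(-3 + C²)
U = -106 (U = -(6 + 4*5²) = -(6 + 4*25) = -(6 + 100) = -1*106 = -106)
1/(((-571 + Q(52)) - 1145) + U) = 1/(((-571 + 2/(-3 + 52²)) - 1145) - 106) = 1/(((-571 + 2/(-3 + 2704)) - 1145) - 106) = 1/(((-571 + 2/2701) - 1145) - 106) = 1/((-1542269/2701 - 1145) - 106) = 1/(-4634914/2701 - 106) = 1/(-4921220/2701) = -2701/4921220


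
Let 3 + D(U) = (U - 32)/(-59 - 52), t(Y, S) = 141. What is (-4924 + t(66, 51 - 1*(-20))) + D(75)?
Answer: -531289/111 ≈ -4786.4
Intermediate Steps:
D(U) = -301/111 - U/111 (D(U) = -3 + (U - 32)/(-59 - 52) = -3 + (-32 + U)/(-111) = -3 + (-32 + U)*(-1/111) = -3 + (32/111 - U/111) = -301/111 - U/111)
(-4924 + t(66, 51 - 1*(-20))) + D(75) = (-4924 + 141) + (-301/111 - 1/111*75) = -4783 + (-301/111 - 25/37) = -4783 - 376/111 = -531289/111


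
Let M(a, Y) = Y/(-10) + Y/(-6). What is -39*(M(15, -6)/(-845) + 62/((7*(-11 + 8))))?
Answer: 262118/2275 ≈ 115.22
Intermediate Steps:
M(a, Y) = -4*Y/15 (M(a, Y) = Y*(-⅒) + Y*(-⅙) = -Y/10 - Y/6 = -4*Y/15)
-39*(M(15, -6)/(-845) + 62/((7*(-11 + 8)))) = -39*(-4/15*(-6)/(-845) + 62/((7*(-11 + 8)))) = -39*((8/5)*(-1/845) + 62/((7*(-3)))) = -39*(-8/4225 + 62/(-21)) = -39*(-8/4225 + 62*(-1/21)) = -39*(-8/4225 - 62/21) = -39*(-262118/88725) = 262118/2275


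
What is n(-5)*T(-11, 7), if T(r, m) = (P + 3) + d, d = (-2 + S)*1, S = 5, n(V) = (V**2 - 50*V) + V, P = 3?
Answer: 2430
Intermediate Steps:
n(V) = V**2 - 49*V
d = 3 (d = (-2 + 5)*1 = 3*1 = 3)
T(r, m) = 9 (T(r, m) = (3 + 3) + 3 = 6 + 3 = 9)
n(-5)*T(-11, 7) = -5*(-49 - 5)*9 = -5*(-54)*9 = 270*9 = 2430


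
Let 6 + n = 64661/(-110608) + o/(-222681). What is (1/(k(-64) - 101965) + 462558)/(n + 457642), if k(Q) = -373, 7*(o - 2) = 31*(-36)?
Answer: 4080758262357907931304/4037330465545249015525 ≈ 1.0108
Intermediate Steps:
o = -1102/7 (o = 2 + (31*(-36))/7 = 2 + (⅐)*(-1116) = 2 - 1116/7 = -1102/7 ≈ -157.43)
n = -1135142144987/172412100336 (n = -6 + (64661/(-110608) - 1102/7/(-222681)) = -6 + (64661*(-1/110608) - 1102/7*(-1/222681)) = -6 + (-64661/110608 + 1102/1558767) = -6 - 100669542971/172412100336 = -1135142144987/172412100336 ≈ -6.5839)
(1/(k(-64) - 101965) + 462558)/(n + 457642) = (1/(-373 - 101965) + 462558)/(-1135142144987/172412100336 + 457642) = (1/(-102338) + 462558)/(78901883279822725/172412100336) = (-1/102338 + 462558)*(172412100336/78901883279822725) = (47337260603/102338)*(172412100336/78901883279822725) = 4080758262357907931304/4037330465545249015525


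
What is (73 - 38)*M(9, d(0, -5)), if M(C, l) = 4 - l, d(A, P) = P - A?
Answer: 315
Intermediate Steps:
(73 - 38)*M(9, d(0, -5)) = (73 - 38)*(4 - (-5 - 1*0)) = 35*(4 - (-5 + 0)) = 35*(4 - 1*(-5)) = 35*(4 + 5) = 35*9 = 315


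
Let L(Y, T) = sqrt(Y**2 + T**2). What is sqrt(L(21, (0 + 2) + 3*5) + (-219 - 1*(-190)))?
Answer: sqrt(-29 + sqrt(730)) ≈ 1.4077*I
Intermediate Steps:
L(Y, T) = sqrt(T**2 + Y**2)
sqrt(L(21, (0 + 2) + 3*5) + (-219 - 1*(-190))) = sqrt(sqrt(((0 + 2) + 3*5)**2 + 21**2) + (-219 - 1*(-190))) = sqrt(sqrt((2 + 15)**2 + 441) + (-219 + 190)) = sqrt(sqrt(17**2 + 441) - 29) = sqrt(sqrt(289 + 441) - 29) = sqrt(sqrt(730) - 29) = sqrt(-29 + sqrt(730))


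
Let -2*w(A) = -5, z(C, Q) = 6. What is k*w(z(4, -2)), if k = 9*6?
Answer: 135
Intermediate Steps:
w(A) = 5/2 (w(A) = -1/2*(-5) = 5/2)
k = 54
k*w(z(4, -2)) = 54*(5/2) = 135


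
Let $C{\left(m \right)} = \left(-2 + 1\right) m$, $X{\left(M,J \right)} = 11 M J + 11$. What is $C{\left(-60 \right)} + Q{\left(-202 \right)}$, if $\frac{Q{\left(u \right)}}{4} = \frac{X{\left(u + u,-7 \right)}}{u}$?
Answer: $- \frac{56178}{101} \approx -556.22$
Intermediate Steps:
$X{\left(M,J \right)} = 11 + 11 J M$ ($X{\left(M,J \right)} = 11 J M + 11 = 11 + 11 J M$)
$C{\left(m \right)} = - m$
$Q{\left(u \right)} = \frac{4 \left(11 - 154 u\right)}{u}$ ($Q{\left(u \right)} = 4 \frac{11 + 11 \left(-7\right) \left(u + u\right)}{u} = 4 \frac{11 + 11 \left(-7\right) 2 u}{u} = 4 \frac{11 - 154 u}{u} = \frac{4 \left(11 - 154 u\right)}{u}$)
$C{\left(-60 \right)} + Q{\left(-202 \right)} = \left(-1\right) \left(-60\right) - \left(616 - \frac{44}{-202}\right) = 60 + \left(-616 + 44 \left(- \frac{1}{202}\right)\right) = 60 - \frac{62238}{101} = - \frac{56178}{101}$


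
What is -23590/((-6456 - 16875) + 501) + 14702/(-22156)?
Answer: 9350669/25291074 ≈ 0.36972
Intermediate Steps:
-23590/((-6456 - 16875) + 501) + 14702/(-22156) = -23590/(-23331 + 501) + 14702*(-1/22156) = -23590/(-22830) - 7351/11078 = -23590*(-1/22830) - 7351/11078 = 2359/2283 - 7351/11078 = 9350669/25291074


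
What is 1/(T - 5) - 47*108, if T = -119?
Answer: -629425/124 ≈ -5076.0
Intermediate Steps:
1/(T - 5) - 47*108 = 1/(-119 - 5) - 47*108 = 1/(-124) - 5076 = -1/124 - 5076 = -629425/124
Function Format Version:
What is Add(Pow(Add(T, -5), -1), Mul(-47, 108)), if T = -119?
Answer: Rational(-629425, 124) ≈ -5076.0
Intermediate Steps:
Add(Pow(Add(T, -5), -1), Mul(-47, 108)) = Add(Pow(Add(-119, -5), -1), Mul(-47, 108)) = Add(Pow(-124, -1), -5076) = Add(Rational(-1, 124), -5076) = Rational(-629425, 124)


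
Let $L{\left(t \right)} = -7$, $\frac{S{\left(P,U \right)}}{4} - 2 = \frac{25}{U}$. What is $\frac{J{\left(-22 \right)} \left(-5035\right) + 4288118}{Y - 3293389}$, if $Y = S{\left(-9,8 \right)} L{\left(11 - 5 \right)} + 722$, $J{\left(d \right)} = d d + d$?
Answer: $- \frac{3923896}{6585621} \approx -0.59583$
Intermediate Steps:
$J{\left(d \right)} = d + d^{2}$ ($J{\left(d \right)} = d^{2} + d = d + d^{2}$)
$S{\left(P,U \right)} = 8 + \frac{100}{U}$ ($S{\left(P,U \right)} = 8 + 4 \frac{25}{U} = 8 + \frac{100}{U}$)
$Y = \frac{1157}{2}$ ($Y = \left(8 + \frac{100}{8}\right) \left(-7\right) + 722 = \left(8 + 100 \cdot \frac{1}{8}\right) \left(-7\right) + 722 = \left(8 + \frac{25}{2}\right) \left(-7\right) + 722 = \frac{41}{2} \left(-7\right) + 722 = - \frac{287}{2} + 722 = \frac{1157}{2} \approx 578.5$)
$\frac{J{\left(-22 \right)} \left(-5035\right) + 4288118}{Y - 3293389} = \frac{- 22 \left(1 - 22\right) \left(-5035\right) + 4288118}{\frac{1157}{2} - 3293389} = \frac{\left(-22\right) \left(-21\right) \left(-5035\right) + 4288118}{- \frac{6585621}{2}} = \left(462 \left(-5035\right) + 4288118\right) \left(- \frac{2}{6585621}\right) = \left(-2326170 + 4288118\right) \left(- \frac{2}{6585621}\right) = 1961948 \left(- \frac{2}{6585621}\right) = - \frac{3923896}{6585621}$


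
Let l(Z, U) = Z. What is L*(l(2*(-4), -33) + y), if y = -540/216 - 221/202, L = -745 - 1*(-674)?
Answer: 83141/101 ≈ 823.18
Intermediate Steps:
L = -71 (L = -745 + 674 = -71)
y = -363/101 (y = -540*1/216 - 221*1/202 = -5/2 - 221/202 = -363/101 ≈ -3.5941)
L*(l(2*(-4), -33) + y) = -71*(2*(-4) - 363/101) = -71*(-8 - 363/101) = -71*(-1171/101) = 83141/101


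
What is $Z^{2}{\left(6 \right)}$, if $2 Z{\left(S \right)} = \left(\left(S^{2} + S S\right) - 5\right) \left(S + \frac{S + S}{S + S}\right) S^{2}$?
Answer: $71267364$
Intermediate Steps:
$Z{\left(S \right)} = \frac{S^{2} \left(1 + S\right) \left(-5 + 2 S^{2}\right)}{2}$ ($Z{\left(S \right)} = \frac{\left(\left(S^{2} + S S\right) - 5\right) \left(S + \frac{S + S}{S + S}\right) S^{2}}{2} = \frac{\left(\left(S^{2} + S^{2}\right) - 5\right) \left(S + \frac{2 S}{2 S}\right) S^{2}}{2} = \frac{\left(2 S^{2} - 5\right) \left(S + 2 S \frac{1}{2 S}\right) S^{2}}{2} = \frac{\left(-5 + 2 S^{2}\right) \left(S + 1\right) S^{2}}{2} = \frac{\left(-5 + 2 S^{2}\right) \left(1 + S\right) S^{2}}{2} = \frac{\left(1 + S\right) \left(-5 + 2 S^{2}\right) S^{2}}{2} = \frac{S^{2} \left(1 + S\right) \left(-5 + 2 S^{2}\right)}{2}$)
$Z^{2}{\left(6 \right)} = \left(6^{2} \left(- \frac{5}{2} + 6^{2} + 6^{3} - 15\right)\right)^{2} = \left(36 \left(- \frac{5}{2} + 36 + 216 - 15\right)\right)^{2} = \left(36 \cdot \frac{469}{2}\right)^{2} = 8442^{2} = 71267364$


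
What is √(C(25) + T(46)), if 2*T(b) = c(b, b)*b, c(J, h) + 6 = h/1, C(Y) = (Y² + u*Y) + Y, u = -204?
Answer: I*√3530 ≈ 59.414*I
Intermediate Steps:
C(Y) = Y² - 203*Y (C(Y) = (Y² - 204*Y) + Y = Y² - 203*Y)
c(J, h) = -6 + h (c(J, h) = -6 + h/1 = -6 + h*1 = -6 + h)
T(b) = b*(-6 + b)/2 (T(b) = ((-6 + b)*b)/2 = (b*(-6 + b))/2 = b*(-6 + b)/2)
√(C(25) + T(46)) = √(25*(-203 + 25) + (½)*46*(-6 + 46)) = √(25*(-178) + (½)*46*40) = √(-4450 + 920) = √(-3530) = I*√3530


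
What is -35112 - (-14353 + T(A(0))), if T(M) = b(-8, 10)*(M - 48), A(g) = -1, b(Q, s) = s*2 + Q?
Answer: -20171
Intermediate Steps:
b(Q, s) = Q + 2*s (b(Q, s) = 2*s + Q = Q + 2*s)
T(M) = -576 + 12*M (T(M) = (-8 + 2*10)*(M - 48) = (-8 + 20)*(-48 + M) = 12*(-48 + M) = -576 + 12*M)
-35112 - (-14353 + T(A(0))) = -35112 - (-14353 + (-576 + 12*(-1))) = -35112 - (-14353 + (-576 - 12)) = -35112 - (-14353 - 588) = -35112 - 1*(-14941) = -35112 + 14941 = -20171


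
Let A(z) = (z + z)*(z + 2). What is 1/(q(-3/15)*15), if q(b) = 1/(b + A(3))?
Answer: 149/75 ≈ 1.9867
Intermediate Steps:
A(z) = 2*z*(2 + z) (A(z) = (2*z)*(2 + z) = 2*z*(2 + z))
q(b) = 1/(30 + b) (q(b) = 1/(b + 2*3*(2 + 3)) = 1/(b + 2*3*5) = 1/(b + 30) = 1/(30 + b))
1/(q(-3/15)*15) = 1/(15/(30 - 3/15)) = 1/(15/(30 - 3*1/15)) = 1/(15/(30 - ⅕)) = 1/(15/(149/5)) = 1/((5/149)*15) = 1/(75/149) = 149/75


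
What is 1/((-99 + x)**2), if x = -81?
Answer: 1/32400 ≈ 3.0864e-5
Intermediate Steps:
1/((-99 + x)**2) = 1/((-99 - 81)**2) = 1/((-180)**2) = 1/32400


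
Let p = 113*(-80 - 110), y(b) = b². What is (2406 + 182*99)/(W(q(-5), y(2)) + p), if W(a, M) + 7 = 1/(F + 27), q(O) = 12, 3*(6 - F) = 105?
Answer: -40848/42955 ≈ -0.95095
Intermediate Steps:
F = -29 (F = 6 - ⅓*105 = 6 - 35 = -29)
W(a, M) = -15/2 (W(a, M) = -7 + 1/(-29 + 27) = -7 + 1/(-2) = -7 - ½ = -15/2)
p = -21470 (p = 113*(-190) = -21470)
(2406 + 182*99)/(W(q(-5), y(2)) + p) = (2406 + 182*99)/(-15/2 - 21470) = (2406 + 18018)/(-42955/2) = 20424*(-2/42955) = -40848/42955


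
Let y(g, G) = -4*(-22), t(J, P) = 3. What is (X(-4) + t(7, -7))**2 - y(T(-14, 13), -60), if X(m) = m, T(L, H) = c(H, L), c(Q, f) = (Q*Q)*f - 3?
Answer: -87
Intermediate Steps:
c(Q, f) = -3 + f*Q**2 (c(Q, f) = Q**2*f - 3 = f*Q**2 - 3 = -3 + f*Q**2)
T(L, H) = -3 + L*H**2
y(g, G) = 88
(X(-4) + t(7, -7))**2 - y(T(-14, 13), -60) = (-4 + 3)**2 - 1*88 = (-1)**2 - 88 = 1 - 88 = -87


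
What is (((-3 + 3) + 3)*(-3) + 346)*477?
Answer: 160749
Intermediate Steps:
(((-3 + 3) + 3)*(-3) + 346)*477 = ((0 + 3)*(-3) + 346)*477 = (3*(-3) + 346)*477 = (-9 + 346)*477 = 337*477 = 160749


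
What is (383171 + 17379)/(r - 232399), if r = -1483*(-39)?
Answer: -200275/87281 ≈ -2.2946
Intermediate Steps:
r = 57837
(383171 + 17379)/(r - 232399) = (383171 + 17379)/(57837 - 232399) = 400550/(-174562) = 400550*(-1/174562) = -200275/87281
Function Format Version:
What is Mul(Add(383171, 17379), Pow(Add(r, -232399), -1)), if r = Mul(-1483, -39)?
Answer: Rational(-200275, 87281) ≈ -2.2946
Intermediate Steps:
r = 57837
Mul(Add(383171, 17379), Pow(Add(r, -232399), -1)) = Mul(Add(383171, 17379), Pow(Add(57837, -232399), -1)) = Mul(400550, Pow(-174562, -1)) = Mul(400550, Rational(-1, 174562)) = Rational(-200275, 87281)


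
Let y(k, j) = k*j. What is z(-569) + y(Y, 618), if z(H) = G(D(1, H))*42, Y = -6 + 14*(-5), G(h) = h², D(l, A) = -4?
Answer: -46296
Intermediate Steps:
Y = -76 (Y = -6 - 70 = -76)
z(H) = 672 (z(H) = (-4)²*42 = 16*42 = 672)
y(k, j) = j*k
z(-569) + y(Y, 618) = 672 + 618*(-76) = 672 - 46968 = -46296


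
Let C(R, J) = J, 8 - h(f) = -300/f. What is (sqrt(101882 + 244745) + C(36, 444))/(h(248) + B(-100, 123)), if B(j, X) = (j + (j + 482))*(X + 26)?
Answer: 27528/2605687 + 62*sqrt(346627)/2605687 ≈ 0.024573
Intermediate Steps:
B(j, X) = (26 + X)*(482 + 2*j) (B(j, X) = (j + (482 + j))*(26 + X) = (482 + 2*j)*(26 + X) = (26 + X)*(482 + 2*j))
h(f) = 8 + 300/f (h(f) = 8 - (-300)/f = 8 + 300/f)
(sqrt(101882 + 244745) + C(36, 444))/(h(248) + B(-100, 123)) = (sqrt(101882 + 244745) + 444)/((8 + 300/248) + (12532 + 52*(-100) + 482*123 + 2*123*(-100))) = (sqrt(346627) + 444)/((8 + 300*(1/248)) + (12532 - 5200 + 59286 - 24600)) = (444 + sqrt(346627))/((8 + 75/62) + 42018) = (444 + sqrt(346627))/(571/62 + 42018) = (444 + sqrt(346627))/(2605687/62) = (444 + sqrt(346627))*(62/2605687) = 27528/2605687 + 62*sqrt(346627)/2605687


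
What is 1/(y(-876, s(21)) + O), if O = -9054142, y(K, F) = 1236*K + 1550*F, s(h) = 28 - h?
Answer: -1/10126028 ≈ -9.8755e-8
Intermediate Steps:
1/(y(-876, s(21)) + O) = 1/((1236*(-876) + 1550*(28 - 1*21)) - 9054142) = 1/((-1082736 + 1550*(28 - 21)) - 9054142) = 1/((-1082736 + 1550*7) - 9054142) = 1/((-1082736 + 10850) - 9054142) = 1/(-1071886 - 9054142) = 1/(-10126028) = -1/10126028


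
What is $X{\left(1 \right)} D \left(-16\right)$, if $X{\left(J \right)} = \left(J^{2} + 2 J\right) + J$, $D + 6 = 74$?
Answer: $-4352$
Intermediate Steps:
$D = 68$ ($D = -6 + 74 = 68$)
$X{\left(J \right)} = J^{2} + 3 J$
$X{\left(1 \right)} D \left(-16\right) = 1 \left(3 + 1\right) 68 \left(-16\right) = 1 \cdot 4 \cdot 68 \left(-16\right) = 4 \cdot 68 \left(-16\right) = 272 \left(-16\right) = -4352$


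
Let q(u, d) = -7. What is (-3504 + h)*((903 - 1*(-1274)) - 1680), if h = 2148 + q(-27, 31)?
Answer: -677411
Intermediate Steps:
h = 2141 (h = 2148 - 7 = 2141)
(-3504 + h)*((903 - 1*(-1274)) - 1680) = (-3504 + 2141)*((903 - 1*(-1274)) - 1680) = -1363*((903 + 1274) - 1680) = -1363*(2177 - 1680) = -1363*497 = -677411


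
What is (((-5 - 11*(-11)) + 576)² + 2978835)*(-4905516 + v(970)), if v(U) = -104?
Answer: -16962157368380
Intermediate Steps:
(((-5 - 11*(-11)) + 576)² + 2978835)*(-4905516 + v(970)) = (((-5 - 11*(-11)) + 576)² + 2978835)*(-4905516 - 104) = (((-5 + 121) + 576)² + 2978835)*(-4905620) = ((116 + 576)² + 2978835)*(-4905620) = (692² + 2978835)*(-4905620) = (478864 + 2978835)*(-4905620) = 3457699*(-4905620) = -16962157368380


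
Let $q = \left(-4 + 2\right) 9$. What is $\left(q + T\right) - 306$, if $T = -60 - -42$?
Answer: $-342$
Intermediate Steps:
$q = -18$ ($q = \left(-2\right) 9 = -18$)
$T = -18$ ($T = -60 + 42 = -18$)
$\left(q + T\right) - 306 = \left(-18 - 18\right) - 306 = -36 - 306 = -342$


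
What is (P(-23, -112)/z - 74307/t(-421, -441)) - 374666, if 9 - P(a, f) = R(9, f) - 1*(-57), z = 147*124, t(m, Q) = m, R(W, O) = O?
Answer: -718456973267/1918497 ≈ -3.7449e+5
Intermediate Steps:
z = 18228
P(a, f) = -48 - f (P(a, f) = 9 - (f - 1*(-57)) = 9 - (f + 57) = 9 - (57 + f) = 9 + (-57 - f) = -48 - f)
(P(-23, -112)/z - 74307/t(-421, -441)) - 374666 = ((-48 - 1*(-112))/18228 - 74307/(-421)) - 374666 = ((-48 + 112)*(1/18228) - 74307*(-1/421)) - 374666 = (64*(1/18228) + 74307/421) - 374666 = (16/4557 + 74307/421) - 374666 = 338623735/1918497 - 374666 = -718456973267/1918497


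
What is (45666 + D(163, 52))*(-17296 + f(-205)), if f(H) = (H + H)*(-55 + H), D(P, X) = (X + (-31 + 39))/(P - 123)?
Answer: 4078290420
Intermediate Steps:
D(P, X) = (8 + X)/(-123 + P) (D(P, X) = (X + 8)/(-123 + P) = (8 + X)/(-123 + P))
f(H) = 2*H*(-55 + H) (f(H) = (2*H)*(-55 + H) = 2*H*(-55 + H))
(45666 + D(163, 52))*(-17296 + f(-205)) = (45666 + (8 + 52)/(-123 + 163))*(-17296 + 2*(-205)*(-55 - 205)) = (45666 + 60/40)*(-17296 + 2*(-205)*(-260)) = (45666 + (1/40)*60)*(-17296 + 106600) = (45666 + 3/2)*89304 = (91335/2)*89304 = 4078290420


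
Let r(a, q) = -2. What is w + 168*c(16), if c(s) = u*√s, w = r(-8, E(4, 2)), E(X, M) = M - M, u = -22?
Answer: -14786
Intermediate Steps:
E(X, M) = 0
w = -2
c(s) = -22*√s
w + 168*c(16) = -2 + 168*(-22*√16) = -2 + 168*(-22*4) = -2 + 168*(-88) = -2 - 14784 = -14786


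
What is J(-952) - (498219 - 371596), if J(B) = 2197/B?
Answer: -120547293/952 ≈ -1.2663e+5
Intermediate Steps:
J(-952) - (498219 - 371596) = 2197/(-952) - (498219 - 371596) = 2197*(-1/952) - 1*126623 = -2197/952 - 126623 = -120547293/952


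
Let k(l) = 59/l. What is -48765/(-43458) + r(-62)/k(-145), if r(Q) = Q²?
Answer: -8073247635/854674 ≈ -9446.0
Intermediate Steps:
-48765/(-43458) + r(-62)/k(-145) = -48765/(-43458) + (-62)²/((59/(-145))) = -48765*(-1/43458) + 3844/((59*(-1/145))) = 16255/14486 + 3844/(-59/145) = 16255/14486 + 3844*(-145/59) = 16255/14486 - 557380/59 = -8073247635/854674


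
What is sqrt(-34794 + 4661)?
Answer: I*sqrt(30133) ≈ 173.59*I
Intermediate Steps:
sqrt(-34794 + 4661) = sqrt(-30133) = I*sqrt(30133)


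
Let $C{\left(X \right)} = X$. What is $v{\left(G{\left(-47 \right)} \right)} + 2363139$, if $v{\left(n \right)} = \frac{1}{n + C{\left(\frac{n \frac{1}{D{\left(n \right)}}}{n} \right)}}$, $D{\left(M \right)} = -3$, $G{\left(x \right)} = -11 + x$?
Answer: $\frac{413549322}{175} \approx 2.3631 \cdot 10^{6}$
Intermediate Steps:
$v{\left(n \right)} = \frac{1}{- \frac{1}{3} + n}$ ($v{\left(n \right)} = \frac{1}{n + \frac{n \frac{1}{-3}}{n}} = \frac{1}{n + \frac{n \left(- \frac{1}{3}\right)}{n}} = \frac{1}{n + \frac{\left(- \frac{1}{3}\right) n}{n}} = \frac{1}{n - \frac{1}{3}} = \frac{1}{- \frac{1}{3} + n}$)
$v{\left(G{\left(-47 \right)} \right)} + 2363139 = \frac{3}{-1 + 3 \left(-11 - 47\right)} + 2363139 = \frac{3}{-1 + 3 \left(-58\right)} + 2363139 = \frac{3}{-1 - 174} + 2363139 = \frac{3}{-175} + 2363139 = 3 \left(- \frac{1}{175}\right) + 2363139 = - \frac{3}{175} + 2363139 = \frac{413549322}{175}$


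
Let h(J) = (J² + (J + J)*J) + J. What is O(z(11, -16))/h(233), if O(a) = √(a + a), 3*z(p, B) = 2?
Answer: √3/244650 ≈ 7.0797e-6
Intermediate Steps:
h(J) = J + 3*J² (h(J) = (J² + (2*J)*J) + J = (J² + 2*J²) + J = 3*J² + J = J + 3*J²)
z(p, B) = ⅔ (z(p, B) = (⅓)*2 = ⅔)
O(a) = √2*√a (O(a) = √(2*a) = √2*√a)
O(z(11, -16))/h(233) = (√2*√(⅔))/((233*(1 + 3*233))) = (√2*(√6/3))/((233*(1 + 699))) = (2*√3/3)/((233*700)) = (2*√3/3)/163100 = (2*√3/3)*(1/163100) = √3/244650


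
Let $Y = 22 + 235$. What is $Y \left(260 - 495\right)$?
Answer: $-60395$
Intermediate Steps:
$Y = 257$
$Y \left(260 - 495\right) = 257 \left(260 - 495\right) = 257 \left(-235\right) = -60395$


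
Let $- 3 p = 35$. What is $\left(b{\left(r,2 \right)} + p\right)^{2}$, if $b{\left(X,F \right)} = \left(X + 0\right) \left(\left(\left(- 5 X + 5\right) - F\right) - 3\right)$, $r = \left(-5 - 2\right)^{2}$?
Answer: $\frac{1299602500}{9} \approx 1.444 \cdot 10^{8}$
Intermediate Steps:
$p = - \frac{35}{3}$ ($p = \left(- \frac{1}{3}\right) 35 = - \frac{35}{3} \approx -11.667$)
$r = 49$ ($r = \left(-7\right)^{2} = 49$)
$b{\left(X,F \right)} = X \left(2 - F - 5 X\right)$ ($b{\left(X,F \right)} = X \left(\left(\left(5 - 5 X\right) - F\right) - 3\right) = X \left(\left(5 - F - 5 X\right) - 3\right) = X \left(2 - F - 5 X\right)$)
$\left(b{\left(r,2 \right)} + p\right)^{2} = \left(49 \left(2 - 2 - 245\right) - \frac{35}{3}\right)^{2} = \left(49 \left(-245\right) - \frac{35}{3}\right)^{2} = \left(-12005 - \frac{35}{3}\right)^{2} = \left(- \frac{36050}{3}\right)^{2} = \frac{1299602500}{9}$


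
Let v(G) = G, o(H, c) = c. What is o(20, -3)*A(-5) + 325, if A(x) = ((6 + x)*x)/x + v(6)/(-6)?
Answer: 325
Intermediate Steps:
A(x) = 5 + x (A(x) = ((6 + x)*x)/x + 6/(-6) = (x*(6 + x))/x + 6*(-1/6) = (6 + x) - 1 = 5 + x)
o(20, -3)*A(-5) + 325 = -3*(5 - 5) + 325 = -3*0 + 325 = 0 + 325 = 325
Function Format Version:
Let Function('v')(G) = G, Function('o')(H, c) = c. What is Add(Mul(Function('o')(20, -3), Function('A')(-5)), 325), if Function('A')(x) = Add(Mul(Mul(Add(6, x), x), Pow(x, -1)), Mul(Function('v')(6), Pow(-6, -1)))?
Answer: 325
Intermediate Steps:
Function('A')(x) = Add(5, x) (Function('A')(x) = Add(Mul(Mul(Add(6, x), x), Pow(x, -1)), Mul(6, Pow(-6, -1))) = Add(Mul(Mul(x, Add(6, x)), Pow(x, -1)), Mul(6, Rational(-1, 6))) = Add(Add(6, x), -1) = Add(5, x))
Add(Mul(Function('o')(20, -3), Function('A')(-5)), 325) = Add(Mul(-3, Add(5, -5)), 325) = Add(Mul(-3, 0), 325) = Add(0, 325) = 325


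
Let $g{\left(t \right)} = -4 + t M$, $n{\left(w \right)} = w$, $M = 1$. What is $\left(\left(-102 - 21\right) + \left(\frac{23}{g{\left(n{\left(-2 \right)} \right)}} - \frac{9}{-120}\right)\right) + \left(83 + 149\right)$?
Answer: $\frac{12629}{120} \approx 105.24$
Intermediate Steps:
$g{\left(t \right)} = -4 + t$ ($g{\left(t \right)} = -4 + t 1 = -4 + t$)
$\left(\left(-102 - 21\right) + \left(\frac{23}{g{\left(n{\left(-2 \right)} \right)}} - \frac{9}{-120}\right)\right) + \left(83 + 149\right) = \left(\left(-102 - 21\right) + \left(\frac{23}{-4 - 2} - \frac{9}{-120}\right)\right) + \left(83 + 149\right) = \left(-123 + \left(\frac{23}{-6} - - \frac{3}{40}\right)\right) + 232 = \left(-123 + \left(23 \left(- \frac{1}{6}\right) + \frac{3}{40}\right)\right) + 232 = \left(-123 + \left(- \frac{23}{6} + \frac{3}{40}\right)\right) + 232 = \left(-123 - \frac{451}{120}\right) + 232 = - \frac{15211}{120} + 232 = \frac{12629}{120}$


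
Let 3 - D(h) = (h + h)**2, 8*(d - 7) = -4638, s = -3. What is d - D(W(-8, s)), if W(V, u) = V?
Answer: -1279/4 ≈ -319.75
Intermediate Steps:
d = -2291/4 (d = 7 + (1/8)*(-4638) = 7 - 2319/4 = -2291/4 ≈ -572.75)
D(h) = 3 - 4*h**2 (D(h) = 3 - (h + h)**2 = 3 - (2*h)**2 = 3 - 4*h**2)
d - D(W(-8, s)) = -2291/4 - (3 - 4*(-8)**2) = -2291/4 - (3 - 4*64) = -2291/4 - (3 - 256) = -2291/4 - 1*(-253) = -2291/4 + 253 = -1279/4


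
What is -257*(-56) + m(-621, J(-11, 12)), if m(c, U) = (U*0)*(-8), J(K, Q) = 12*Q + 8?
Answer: 14392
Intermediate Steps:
J(K, Q) = 8 + 12*Q
m(c, U) = 0 (m(c, U) = 0*(-8) = 0)
-257*(-56) + m(-621, J(-11, 12)) = -257*(-56) + 0 = 14392 + 0 = 14392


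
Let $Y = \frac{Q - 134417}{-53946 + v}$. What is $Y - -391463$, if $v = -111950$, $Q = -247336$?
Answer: $\frac{64942527601}{165896} \approx 3.9147 \cdot 10^{5}$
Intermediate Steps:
$Y = \frac{381753}{165896}$ ($Y = \frac{-247336 - 134417}{-53946 - 111950} = - \frac{381753}{-165896} = \left(-381753\right) \left(- \frac{1}{165896}\right) = \frac{381753}{165896} \approx 2.3012$)
$Y - -391463 = \frac{381753}{165896} - -391463 = \frac{381753}{165896} + 391463 = \frac{64942527601}{165896}$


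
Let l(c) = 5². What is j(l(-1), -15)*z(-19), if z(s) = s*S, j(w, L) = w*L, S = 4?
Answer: 28500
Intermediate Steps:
l(c) = 25
j(w, L) = L*w
z(s) = 4*s (z(s) = s*4 = 4*s)
j(l(-1), -15)*z(-19) = (-15*25)*(4*(-19)) = -375*(-76) = 28500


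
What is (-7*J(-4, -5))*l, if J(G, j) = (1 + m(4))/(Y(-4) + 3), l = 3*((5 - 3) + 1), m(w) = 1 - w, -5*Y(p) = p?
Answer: 630/19 ≈ 33.158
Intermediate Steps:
Y(p) = -p/5
l = 9 (l = 3*(2 + 1) = 3*3 = 9)
J(G, j) = -10/19 (J(G, j) = (1 + (1 - 1*4))/(-1/5*(-4) + 3) = (1 + (1 - 4))/(4/5 + 3) = (1 - 3)/(19/5) = -2*5/19 = -10/19)
(-7*J(-4, -5))*l = -7*(-10/19)*9 = (70/19)*9 = 630/19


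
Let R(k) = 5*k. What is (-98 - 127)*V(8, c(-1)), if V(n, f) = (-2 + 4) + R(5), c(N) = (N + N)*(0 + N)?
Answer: -6075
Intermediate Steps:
c(N) = 2*N² (c(N) = (2*N)*N = 2*N²)
V(n, f) = 27 (V(n, f) = (-2 + 4) + 5*5 = 2 + 25 = 27)
(-98 - 127)*V(8, c(-1)) = (-98 - 127)*27 = -225*27 = -6075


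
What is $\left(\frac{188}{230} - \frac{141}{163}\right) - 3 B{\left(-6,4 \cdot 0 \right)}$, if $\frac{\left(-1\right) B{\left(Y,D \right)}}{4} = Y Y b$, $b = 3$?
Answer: $\frac{24292627}{18745} \approx 1296.0$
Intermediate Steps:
$B{\left(Y,D \right)} = - 12 Y^{2}$ ($B{\left(Y,D \right)} = - 4 Y Y 3 = - 4 Y^{2} \cdot 3 = - 4 \cdot 3 Y^{2} = - 12 Y^{2}$)
$\left(\frac{188}{230} - \frac{141}{163}\right) - 3 B{\left(-6,4 \cdot 0 \right)} = \left(\frac{188}{230} - \frac{141}{163}\right) - 3 \left(- 12 \left(-6\right)^{2}\right) = \left(188 \cdot \frac{1}{230} - \frac{141}{163}\right) - 3 \left(\left(-12\right) 36\right) = \left(\frac{94}{115} - \frac{141}{163}\right) - -1296 = - \frac{893}{18745} + 1296 = \frac{24292627}{18745}$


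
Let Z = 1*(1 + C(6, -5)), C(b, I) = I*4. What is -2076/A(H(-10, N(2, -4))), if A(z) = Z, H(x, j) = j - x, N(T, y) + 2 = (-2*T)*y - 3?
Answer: 2076/19 ≈ 109.26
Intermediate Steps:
N(T, y) = -5 - 2*T*y (N(T, y) = -2 + ((-2*T)*y - 3) = -2 + (-2*T*y - 3) = -2 + (-3 - 2*T*y) = -5 - 2*T*y)
C(b, I) = 4*I
Z = -19 (Z = 1*(1 + 4*(-5)) = 1*(1 - 20) = 1*(-19) = -19)
A(z) = -19
-2076/A(H(-10, N(2, -4))) = -2076/(-19) = -2076*(-1/19) = 2076/19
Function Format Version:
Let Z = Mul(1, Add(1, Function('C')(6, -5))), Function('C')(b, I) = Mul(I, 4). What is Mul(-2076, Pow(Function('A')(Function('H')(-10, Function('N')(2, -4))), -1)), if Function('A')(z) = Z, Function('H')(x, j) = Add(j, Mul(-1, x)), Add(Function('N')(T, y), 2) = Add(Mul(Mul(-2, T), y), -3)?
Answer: Rational(2076, 19) ≈ 109.26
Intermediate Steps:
Function('N')(T, y) = Add(-5, Mul(-2, T, y)) (Function('N')(T, y) = Add(-2, Add(Mul(Mul(-2, T), y), -3)) = Add(-2, Add(Mul(-2, T, y), -3)) = Add(-2, Add(-3, Mul(-2, T, y))) = Add(-5, Mul(-2, T, y)))
Function('C')(b, I) = Mul(4, I)
Z = -19 (Z = Mul(1, Add(1, Mul(4, -5))) = Mul(1, Add(1, -20)) = Mul(1, -19) = -19)
Function('A')(z) = -19
Mul(-2076, Pow(Function('A')(Function('H')(-10, Function('N')(2, -4))), -1)) = Mul(-2076, Pow(-19, -1)) = Mul(-2076, Rational(-1, 19)) = Rational(2076, 19)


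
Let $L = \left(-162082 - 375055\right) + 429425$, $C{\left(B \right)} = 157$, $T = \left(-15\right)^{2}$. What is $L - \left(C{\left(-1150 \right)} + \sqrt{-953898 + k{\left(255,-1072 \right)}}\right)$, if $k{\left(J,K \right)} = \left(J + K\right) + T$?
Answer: $-107869 - i \sqrt{954490} \approx -1.0787 \cdot 10^{5} - 976.98 i$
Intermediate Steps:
$T = 225$
$k{\left(J,K \right)} = 225 + J + K$ ($k{\left(J,K \right)} = \left(J + K\right) + 225 = 225 + J + K$)
$L = -107712$ ($L = -537137 + 429425 = -107712$)
$L - \left(C{\left(-1150 \right)} + \sqrt{-953898 + k{\left(255,-1072 \right)}}\right) = -107712 - \left(157 + \sqrt{-953898 + \left(225 + 255 - 1072\right)}\right) = -107712 - \left(157 + \sqrt{-953898 - 592}\right) = -107712 - \left(157 + \sqrt{-954490}\right) = -107712 - \left(157 + i \sqrt{954490}\right) = -107869 - i \sqrt{954490}$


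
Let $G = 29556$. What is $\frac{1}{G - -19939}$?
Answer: $\frac{1}{49495} \approx 2.0204 \cdot 10^{-5}$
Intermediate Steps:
$\frac{1}{G - -19939} = \frac{1}{29556 - -19939} = \frac{1}{29556 + 19939} = \frac{1}{49495}$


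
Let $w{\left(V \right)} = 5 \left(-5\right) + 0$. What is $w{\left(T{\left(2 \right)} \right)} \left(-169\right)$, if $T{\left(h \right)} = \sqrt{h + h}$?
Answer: $4225$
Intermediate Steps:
$T{\left(h \right)} = \sqrt{2} \sqrt{h}$ ($T{\left(h \right)} = \sqrt{2 h} = \sqrt{2} \sqrt{h}$)
$w{\left(V \right)} = -25$ ($w{\left(V \right)} = -25 + 0 = -25$)
$w{\left(T{\left(2 \right)} \right)} \left(-169\right) = \left(-25\right) \left(-169\right) = 4225$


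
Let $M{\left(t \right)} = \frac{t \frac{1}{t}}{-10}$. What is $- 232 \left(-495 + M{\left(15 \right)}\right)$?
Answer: $\frac{574316}{5} \approx 1.1486 \cdot 10^{5}$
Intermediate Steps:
$M{\left(t \right)} = - \frac{1}{10}$ ($M{\left(t \right)} = 1 \left(- \frac{1}{10}\right) = - \frac{1}{10}$)
$- 232 \left(-495 + M{\left(15 \right)}\right) = - 232 \left(-495 - \frac{1}{10}\right) = \left(-232\right) \left(- \frac{4951}{10}\right) = \frac{574316}{5}$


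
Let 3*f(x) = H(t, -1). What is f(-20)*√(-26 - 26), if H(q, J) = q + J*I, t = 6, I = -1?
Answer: 14*I*√13/3 ≈ 16.826*I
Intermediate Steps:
H(q, J) = q - J (H(q, J) = q + J*(-1) = q - J)
f(x) = 7/3 (f(x) = (6 - 1*(-1))/3 = (6 + 1)/3 = (⅓)*7 = 7/3)
f(-20)*√(-26 - 26) = 7*√(-26 - 26)/3 = 7*√(-52)/3 = 7*(2*I*√13)/3 = 14*I*√13/3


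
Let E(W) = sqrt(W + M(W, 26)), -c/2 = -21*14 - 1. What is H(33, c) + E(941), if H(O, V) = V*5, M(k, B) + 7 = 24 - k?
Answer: 2950 + sqrt(17) ≈ 2954.1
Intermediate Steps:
M(k, B) = 17 - k (M(k, B) = -7 + (24 - k) = 17 - k)
c = 590 (c = -2*(-21*14 - 1) = -2*(-294 - 1) = -2*(-295) = 590)
H(O, V) = 5*V
E(W) = sqrt(17) (E(W) = sqrt(W + (17 - W)) = sqrt(17))
H(33, c) + E(941) = 5*590 + sqrt(17) = 2950 + sqrt(17)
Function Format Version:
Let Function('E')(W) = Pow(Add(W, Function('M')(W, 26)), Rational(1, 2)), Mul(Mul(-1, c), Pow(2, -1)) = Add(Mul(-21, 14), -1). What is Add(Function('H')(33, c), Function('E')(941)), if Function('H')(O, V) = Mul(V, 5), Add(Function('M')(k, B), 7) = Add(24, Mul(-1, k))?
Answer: Add(2950, Pow(17, Rational(1, 2))) ≈ 2954.1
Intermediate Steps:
Function('M')(k, B) = Add(17, Mul(-1, k)) (Function('M')(k, B) = Add(-7, Add(24, Mul(-1, k))) = Add(17, Mul(-1, k)))
c = 590 (c = Mul(-2, Add(Mul(-21, 14), -1)) = Mul(-2, Add(-294, -1)) = Mul(-2, -295) = 590)
Function('H')(O, V) = Mul(5, V)
Function('E')(W) = Pow(17, Rational(1, 2)) (Function('E')(W) = Pow(Add(W, Add(17, Mul(-1, W))), Rational(1, 2)) = Pow(17, Rational(1, 2)))
Add(Function('H')(33, c), Function('E')(941)) = Add(Mul(5, 590), Pow(17, Rational(1, 2))) = Add(2950, Pow(17, Rational(1, 2)))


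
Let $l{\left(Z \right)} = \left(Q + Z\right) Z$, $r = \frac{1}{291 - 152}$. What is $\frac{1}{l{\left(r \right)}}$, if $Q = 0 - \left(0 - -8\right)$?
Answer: $- \frac{19321}{1111} \approx -17.391$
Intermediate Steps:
$r = \frac{1}{139} \approx 0.0071942$
$Q = -8$ ($Q = 0 - \left(0 + 8\right) = 0 - 8 = -8$)
$l{\left(Z \right)} = Z \left(-8 + Z\right)$ ($l{\left(Z \right)} = \left(-8 + Z\right) Z = Z \left(-8 + Z\right)$)
$\frac{1}{l{\left(r \right)}} = \frac{1}{\frac{1}{139} \left(-8 + \frac{1}{139}\right)} = \frac{1}{\frac{1}{139} \left(- \frac{1111}{139}\right)} = \frac{1}{- \frac{1111}{19321}} = - \frac{19321}{1111}$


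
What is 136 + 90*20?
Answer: 1936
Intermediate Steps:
136 + 90*20 = 136 + 1800 = 1936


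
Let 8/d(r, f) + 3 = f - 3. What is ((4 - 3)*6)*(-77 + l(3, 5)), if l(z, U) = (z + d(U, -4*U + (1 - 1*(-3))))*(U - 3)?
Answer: -4734/11 ≈ -430.36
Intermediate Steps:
d(r, f) = 8/(-6 + f) (d(r, f) = 8/(-3 + (f - 3)) = 8/(-3 + (-3 + f)) = 8/(-6 + f))
l(z, U) = (-3 + U)*(z + 8/(-2 - 4*U)) (l(z, U) = (z + 8/(-6 + (-4*U + (1 - 1*(-3)))))*(U - 3) = (z + 8/(-6 + (-4*U + (1 + 3))))*(-3 + U) = (z + 8/(-6 + (-4*U + 4)))*(-3 + U) = (z + 8/(-6 + (4 - 4*U)))*(-3 + U) = (z + 8/(-2 - 4*U))*(-3 + U) = (-3 + U)*(z + 8/(-2 - 4*U)))
((4 - 3)*6)*(-77 + l(3, 5)) = ((4 - 3)*6)*(-77 + (12 - 4*5 + 3*(1 + 2*5)*(-3 + 5))/(1 + 2*5)) = (1*6)*(-77 + (12 - 20 + 3*(1 + 10)*2)/(1 + 10)) = 6*(-77 + (12 - 20 + 3*11*2)/11) = 6*(-77 + (12 - 20 + 66)/11) = 6*(-77 + (1/11)*58) = 6*(-77 + 58/11) = 6*(-789/11) = -4734/11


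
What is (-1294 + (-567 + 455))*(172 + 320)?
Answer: -691752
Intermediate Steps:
(-1294 + (-567 + 455))*(172 + 320) = (-1294 - 112)*492 = -1406*492 = -691752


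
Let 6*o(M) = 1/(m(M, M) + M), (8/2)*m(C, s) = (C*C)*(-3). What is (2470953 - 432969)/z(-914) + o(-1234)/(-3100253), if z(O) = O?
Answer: -21671039542332394199/9719080297829526 ≈ -2229.7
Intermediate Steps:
m(C, s) = -3*C²/4 (m(C, s) = ((C*C)*(-3))/4 = (C²*(-3))/4 = (-3*C²)/4 = -3*C²/4)
o(M) = 1/(6*(M - 3*M²/4)) (o(M) = 1/(6*(-3*M²/4 + M)) = 1/(6*(M - 3*M²/4)))
(2470953 - 432969)/z(-914) + o(-1234)/(-3100253) = (2470953 - 432969)/(-914) - ⅔/(-1234*(-4 + 3*(-1234)))/(-3100253) = 2037984*(-1/914) - ⅔*(-1/1234)/(-4 - 3702)*(-1/3100253) = -1018992/457 - ⅔*(-1/1234)/(-3706)*(-1/3100253) = -1018992/457 - ⅔*(-1/1234)*(-1/3706)*(-1/3100253) = -1018992/457 - 1/6859806*(-1/3100253) = -1018992/457 + 1/21267134130918 = -21671039542332394199/9719080297829526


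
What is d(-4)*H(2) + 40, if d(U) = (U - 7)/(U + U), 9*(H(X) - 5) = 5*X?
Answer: 3485/72 ≈ 48.403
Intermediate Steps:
H(X) = 5 + 5*X/9 (H(X) = 5 + (5*X)/9 = 5 + 5*X/9)
d(U) = (-7 + U)/(2*U) (d(U) = (-7 + U)/((2*U)) = (-7 + U)*(1/(2*U)) = (-7 + U)/(2*U))
d(-4)*H(2) + 40 = ((½)*(-7 - 4)/(-4))*(5 + (5/9)*2) + 40 = ((½)*(-¼)*(-11))*(5 + 10/9) + 40 = (11/8)*(55/9) + 40 = 605/72 + 40 = 3485/72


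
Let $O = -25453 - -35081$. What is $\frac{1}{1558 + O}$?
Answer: $\frac{1}{11186} \approx 8.9397 \cdot 10^{-5}$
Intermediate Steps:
$O = 9628$ ($O = -25453 + 35081 = 9628$)
$\frac{1}{1558 + O} = \frac{1}{1558 + 9628} = \frac{1}{11186}$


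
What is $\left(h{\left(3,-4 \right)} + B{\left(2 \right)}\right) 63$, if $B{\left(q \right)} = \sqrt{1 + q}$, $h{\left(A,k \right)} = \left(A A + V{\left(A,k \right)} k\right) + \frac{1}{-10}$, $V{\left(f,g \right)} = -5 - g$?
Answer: $\frac{8127}{10} + 63 \sqrt{3} \approx 921.82$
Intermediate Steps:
$h{\left(A,k \right)} = - \frac{1}{10} + A^{2} + k \left(-5 - k\right)$ ($h{\left(A,k \right)} = \left(A A + \left(-5 - k\right) k\right) + \frac{1}{-10} = \left(A^{2} + k \left(-5 - k\right)\right) - \frac{1}{10} = - \frac{1}{10} + A^{2} + k \left(-5 - k\right)$)
$\left(h{\left(3,-4 \right)} + B{\left(2 \right)}\right) 63 = \left(\left(- \frac{1}{10} + 3^{2} - - 4 \left(5 - 4\right)\right) + \sqrt{1 + 2}\right) 63 = \left(\left(- \frac{1}{10} + 9 - \left(-4\right) 1\right) + \sqrt{3}\right) 63 = \left(\left(- \frac{1}{10} + 9 + 4\right) + \sqrt{3}\right) 63 = \left(\frac{129}{10} + \sqrt{3}\right) 63 = \frac{8127}{10} + 63 \sqrt{3}$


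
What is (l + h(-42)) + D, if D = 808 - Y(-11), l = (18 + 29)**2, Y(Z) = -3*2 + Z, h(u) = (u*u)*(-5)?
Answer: -5786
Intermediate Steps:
h(u) = -5*u**2 (h(u) = u**2*(-5) = -5*u**2)
Y(Z) = -6 + Z
l = 2209 (l = 47**2 = 2209)
D = 825 (D = 808 - (-6 - 11) = 808 - 1*(-17) = 808 + 17 = 825)
(l + h(-42)) + D = (2209 - 5*(-42)**2) + 825 = (2209 - 5*1764) + 825 = (2209 - 8820) + 825 = -6611 + 825 = -5786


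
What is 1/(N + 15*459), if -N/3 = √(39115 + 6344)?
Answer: 85/580174 + √5051/5221566 ≈ 0.00016012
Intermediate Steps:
N = -9*√5051 (N = -3*√(39115 + 6344) = -9*√5051 ≈ -639.63)
1/(N + 15*459) = 1/(-9*√5051 + 15*459) = 1/(-9*√5051 + 6885) = 1/(6885 - 9*√5051)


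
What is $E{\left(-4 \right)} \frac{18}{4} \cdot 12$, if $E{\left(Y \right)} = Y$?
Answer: $-216$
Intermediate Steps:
$E{\left(-4 \right)} \frac{18}{4} \cdot 12 = - 4 \cdot \frac{18}{4} \cdot 12 = - 4 \cdot 18 \cdot \frac{1}{4} \cdot 12 = \left(-4\right) \frac{9}{2} \cdot 12 = \left(-18\right) 12 = -216$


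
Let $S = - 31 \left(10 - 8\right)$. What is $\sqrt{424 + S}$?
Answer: $\sqrt{362} \approx 19.026$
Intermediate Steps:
$S = -62$ ($S = \left(-31\right) 2 = -62$)
$\sqrt{424 + S} = \sqrt{424 - 62} = \sqrt{362}$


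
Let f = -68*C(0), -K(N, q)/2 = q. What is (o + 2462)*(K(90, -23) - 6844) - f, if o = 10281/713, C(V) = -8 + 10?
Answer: -521871446/31 ≈ -1.6835e+7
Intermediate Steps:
K(N, q) = -2*q
C(V) = 2
o = 447/31 (o = 10281*(1/713) = 447/31 ≈ 14.419)
f = -136 (f = -68*2 = -136)
(o + 2462)*(K(90, -23) - 6844) - f = (447/31 + 2462)*(-2*(-23) - 6844) - 1*(-136) = 76769*(46 - 6844)/31 + 136 = (76769/31)*(-6798) + 136 = -521875662/31 + 136 = -521871446/31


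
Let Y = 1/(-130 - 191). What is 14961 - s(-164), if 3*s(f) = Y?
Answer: 14407444/963 ≈ 14961.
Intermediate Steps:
Y = -1/321 (Y = 1/(-321) = -1/321 ≈ -0.0031153)
s(f) = -1/963 (s(f) = (⅓)*(-1/321) = -1/963)
14961 - s(-164) = 14961 - 1*(-1/963) = 14961 + 1/963 = 14407444/963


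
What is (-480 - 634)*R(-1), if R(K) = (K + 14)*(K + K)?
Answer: 28964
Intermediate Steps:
R(K) = 2*K*(14 + K) (R(K) = (14 + K)*(2*K) = 2*K*(14 + K))
(-480 - 634)*R(-1) = (-480 - 634)*(2*(-1)*(14 - 1)) = -2228*(-1)*13 = -1114*(-26) = 28964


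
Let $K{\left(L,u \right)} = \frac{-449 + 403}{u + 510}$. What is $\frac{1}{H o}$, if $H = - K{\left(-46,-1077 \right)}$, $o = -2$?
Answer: $\frac{567}{92} \approx 6.163$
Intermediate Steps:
$K{\left(L,u \right)} = - \frac{46}{510 + u}$
$H = - \frac{46}{567}$ ($H = - \frac{-46}{510 - 1077} = - \frac{-46}{-567} = - \frac{\left(-46\right) \left(-1\right)}{567} = \left(-1\right) \frac{46}{567} = - \frac{46}{567} \approx -0.081129$)
$\frac{1}{H o} = \frac{1}{\left(- \frac{46}{567}\right) \left(-2\right)} = \frac{1}{\frac{92}{567}} = \frac{567}{92}$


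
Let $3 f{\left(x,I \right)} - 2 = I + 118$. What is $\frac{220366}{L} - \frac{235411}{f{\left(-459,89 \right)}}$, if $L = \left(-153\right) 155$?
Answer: $- \frac{1526761099}{450585} \approx -3388.4$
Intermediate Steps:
$L = -23715$
$f{\left(x,I \right)} = 40 + \frac{I}{3}$ ($f{\left(x,I \right)} = \frac{2}{3} + \frac{I + 118}{3} = \frac{2}{3} + \frac{118 + I}{3} = \frac{2}{3} + \left(\frac{118}{3} + \frac{I}{3}\right) = 40 + \frac{I}{3}$)
$\frac{220366}{L} - \frac{235411}{f{\left(-459,89 \right)}} = \frac{220366}{-23715} - \frac{235411}{40 + \frac{1}{3} \cdot 89} = 220366 \left(- \frac{1}{23715}\right) - \frac{235411}{40 + \frac{89}{3}} = - \frac{220366}{23715} - \frac{235411}{\frac{209}{3}} = - \frac{220366}{23715} - \frac{64203}{19} = - \frac{1526761099}{450585}$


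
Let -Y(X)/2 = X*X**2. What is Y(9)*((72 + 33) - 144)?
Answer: 56862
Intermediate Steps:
Y(X) = -2*X**3 (Y(X) = -2*X*X**2 = -2*X**3)
Y(9)*((72 + 33) - 144) = (-2*9**3)*((72 + 33) - 144) = (-2*729)*(105 - 144) = -1458*(-39) = 56862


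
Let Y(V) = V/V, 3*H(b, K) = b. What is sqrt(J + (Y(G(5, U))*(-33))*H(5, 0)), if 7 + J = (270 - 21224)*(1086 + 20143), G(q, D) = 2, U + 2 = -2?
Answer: 4*I*sqrt(27802033) ≈ 21091.0*I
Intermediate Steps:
U = -4 (U = -2 - 2 = -4)
H(b, K) = b/3
J = -444832473 (J = -7 + (270 - 21224)*(1086 + 20143) = -7 - 20954*21229 = -7 - 444832466 = -444832473)
Y(V) = 1
sqrt(J + (Y(G(5, U))*(-33))*H(5, 0)) = sqrt(-444832473 + (1*(-33))*((1/3)*5)) = sqrt(-444832473 - 33*5/3) = sqrt(-444832473 - 55) = sqrt(-444832528) = 4*I*sqrt(27802033)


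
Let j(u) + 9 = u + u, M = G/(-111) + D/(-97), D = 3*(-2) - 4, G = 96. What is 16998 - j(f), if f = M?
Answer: 61043591/3589 ≈ 17009.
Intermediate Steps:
D = -10 (D = -6 - 4 = -10)
M = -2734/3589 (M = 96/(-111) - 10/(-97) = 96*(-1/111) - 10*(-1/97) = -32/37 + 10/97 = -2734/3589 ≈ -0.76177)
f = -2734/3589 ≈ -0.76177
j(u) = -9 + 2*u (j(u) = -9 + (u + u) = -9 + 2*u)
16998 - j(f) = 16998 - (-9 + 2*(-2734/3589)) = 16998 - (-9 - 5468/3589) = 16998 - 1*(-37769/3589) = 16998 + 37769/3589 = 61043591/3589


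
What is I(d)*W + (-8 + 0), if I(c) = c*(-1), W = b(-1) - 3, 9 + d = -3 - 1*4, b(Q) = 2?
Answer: -24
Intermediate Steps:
d = -16 (d = -9 + (-3 - 1*4) = -9 + (-3 - 4) = -9 - 7 = -16)
W = -1 (W = 2 - 3 = -1)
I(c) = -c
I(d)*W + (-8 + 0) = -1*(-16)*(-1) + (-8 + 0) = 16*(-1) - 8 = -16 - 8 = -24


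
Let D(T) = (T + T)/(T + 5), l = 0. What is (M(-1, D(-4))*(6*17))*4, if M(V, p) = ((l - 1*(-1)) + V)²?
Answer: 0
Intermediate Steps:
D(T) = 2*T/(5 + T) (D(T) = (2*T)/(5 + T) = 2*T/(5 + T))
M(V, p) = (1 + V)² (M(V, p) = ((0 - 1*(-1)) + V)² = ((0 + 1) + V)² = (1 + V)²)
(M(-1, D(-4))*(6*17))*4 = ((1 - 1)²*(6*17))*4 = (0²*102)*4 = (0*102)*4 = 0*4 = 0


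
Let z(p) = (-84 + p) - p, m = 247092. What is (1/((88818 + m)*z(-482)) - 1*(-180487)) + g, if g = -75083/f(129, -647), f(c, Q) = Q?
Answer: 3297095867227033/18256036680 ≈ 1.8060e+5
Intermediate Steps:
z(p) = -84
g = 75083/647 (g = -75083/(-647) = -75083*(-1/647) = 75083/647 ≈ 116.05)
(1/((88818 + m)*z(-482)) - 1*(-180487)) + g = (1/((88818 + 247092)*(-84)) - 1*(-180487)) + 75083/647 = (-1/84/335910 + 180487) + 75083/647 = ((1/335910)*(-1/84) + 180487) + 75083/647 = (-1/28216440 + 180487) + 75083/647 = 5092700606279/28216440 + 75083/647 = 3297095867227033/18256036680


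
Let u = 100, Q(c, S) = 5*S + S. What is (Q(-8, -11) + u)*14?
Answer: 476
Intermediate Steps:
Q(c, S) = 6*S
(Q(-8, -11) + u)*14 = (6*(-11) + 100)*14 = (-66 + 100)*14 = 34*14 = 476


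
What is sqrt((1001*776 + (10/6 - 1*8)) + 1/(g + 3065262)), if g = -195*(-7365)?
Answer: 2*sqrt(3934908329027195811)/4501437 ≈ 881.35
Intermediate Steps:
g = 1436175
sqrt((1001*776 + (10/6 - 1*8)) + 1/(g + 3065262)) = sqrt((1001*776 + (10/6 - 1*8)) + 1/(1436175 + 3065262)) = sqrt((776776 + (10*(1/6) - 8)) + 1/4501437) = sqrt((776776 + (5/3 - 8)) + 1/4501437) = sqrt((776776 - 19/3) + 1/4501437) = sqrt(2330309/3 + 1/4501437) = sqrt(3496579718012/4501437) = 2*sqrt(3934908329027195811)/4501437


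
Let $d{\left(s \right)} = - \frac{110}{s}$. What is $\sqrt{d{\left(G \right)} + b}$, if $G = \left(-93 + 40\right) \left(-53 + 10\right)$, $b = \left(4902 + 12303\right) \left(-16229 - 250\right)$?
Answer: $\frac{i \sqrt{1472564007210685}}{2279} \approx 16838.0 i$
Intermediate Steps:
$b = -283521195$ ($b = 17205 \left(-16479\right) = -283521195$)
$G = 2279$ ($G = \left(-53\right) \left(-43\right) = 2279$)
$\sqrt{d{\left(G \right)} + b} = \sqrt{- \frac{110}{2279} - 283521195} = \sqrt{- \frac{646144803515}{2279}} = \frac{i \sqrt{1472564007210685}}{2279}$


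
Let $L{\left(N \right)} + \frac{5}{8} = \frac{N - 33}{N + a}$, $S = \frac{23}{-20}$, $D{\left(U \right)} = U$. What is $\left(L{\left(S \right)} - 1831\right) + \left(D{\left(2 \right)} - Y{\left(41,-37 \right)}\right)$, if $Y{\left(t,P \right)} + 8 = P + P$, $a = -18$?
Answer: $- \frac{5349259}{3064} \approx -1745.8$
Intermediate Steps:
$Y{\left(t,P \right)} = -8 + 2 P$ ($Y{\left(t,P \right)} = -8 + \left(P + P\right) = -8 + 2 P$)
$S = - \frac{23}{20}$ ($S = 23 \left(- \frac{1}{20}\right) = - \frac{23}{20} \approx -1.15$)
$L{\left(N \right)} = - \frac{5}{8} + \frac{-33 + N}{-18 + N}$ ($L{\left(N \right)} = - \frac{5}{8} + \frac{N - 33}{N - 18} = - \frac{5}{8} + \frac{-33 + N}{-18 + N}$)
$\left(L{\left(S \right)} - 1831\right) + \left(D{\left(2 \right)} - Y{\left(41,-37 \right)}\right) = \left(\frac{3 \left(-58 - \frac{23}{20}\right)}{8 \left(-18 - \frac{23}{20}\right)} - 1831\right) + \left(2 - \left(-8 + 2 \left(-37\right)\right)\right) = \left(\frac{3}{8} \frac{1}{- \frac{383}{20}} \left(- \frac{1183}{20}\right) - 1831\right) + \left(2 - \left(-8 - 74\right)\right) = \left(\frac{3}{8} \left(- \frac{20}{383}\right) \left(- \frac{1183}{20}\right) - 1831\right) + \left(2 - -82\right) = \left(\frac{3549}{3064} - 1831\right) + \left(2 + 82\right) = - \frac{5606635}{3064} + 84 = - \frac{5349259}{3064}$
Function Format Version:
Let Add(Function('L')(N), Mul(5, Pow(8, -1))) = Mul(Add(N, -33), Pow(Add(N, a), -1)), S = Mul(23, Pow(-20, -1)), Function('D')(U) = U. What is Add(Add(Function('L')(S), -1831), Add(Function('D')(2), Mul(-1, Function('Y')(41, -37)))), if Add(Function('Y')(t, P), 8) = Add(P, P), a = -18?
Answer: Rational(-5349259, 3064) ≈ -1745.8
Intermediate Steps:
Function('Y')(t, P) = Add(-8, Mul(2, P)) (Function('Y')(t, P) = Add(-8, Add(P, P)) = Add(-8, Mul(2, P)))
S = Rational(-23, 20) (S = Mul(23, Rational(-1, 20)) = Rational(-23, 20) ≈ -1.1500)
Function('L')(N) = Add(Rational(-5, 8), Mul(Pow(Add(-18, N), -1), Add(-33, N))) (Function('L')(N) = Add(Rational(-5, 8), Mul(Add(N, -33), Pow(Add(N, -18), -1))) = Add(Rational(-5, 8), Mul(Add(-33, N), Pow(Add(-18, N), -1))) = Add(Rational(-5, 8), Mul(Pow(Add(-18, N), -1), Add(-33, N))))
Add(Add(Function('L')(S), -1831), Add(Function('D')(2), Mul(-1, Function('Y')(41, -37)))) = Add(Add(Mul(Rational(3, 8), Pow(Add(-18, Rational(-23, 20)), -1), Add(-58, Rational(-23, 20))), -1831), Add(2, Mul(-1, Add(-8, Mul(2, -37))))) = Add(Add(Mul(Rational(3, 8), Pow(Rational(-383, 20), -1), Rational(-1183, 20)), -1831), Add(2, Mul(-1, Add(-8, -74)))) = Add(Add(Mul(Rational(3, 8), Rational(-20, 383), Rational(-1183, 20)), -1831), Add(2, Mul(-1, -82))) = Add(Add(Rational(3549, 3064), -1831), Add(2, 82)) = Add(Rational(-5606635, 3064), 84) = Rational(-5349259, 3064)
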